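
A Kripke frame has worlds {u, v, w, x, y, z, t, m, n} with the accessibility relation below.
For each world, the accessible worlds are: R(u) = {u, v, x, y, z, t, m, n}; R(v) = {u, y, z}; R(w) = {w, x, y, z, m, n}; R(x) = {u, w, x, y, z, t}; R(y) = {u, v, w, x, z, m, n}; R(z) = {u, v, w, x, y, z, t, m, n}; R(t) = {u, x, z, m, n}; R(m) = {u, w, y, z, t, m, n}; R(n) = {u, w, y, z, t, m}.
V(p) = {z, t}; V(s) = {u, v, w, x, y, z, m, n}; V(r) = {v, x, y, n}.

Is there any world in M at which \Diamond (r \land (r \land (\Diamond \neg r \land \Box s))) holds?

Recall that \Box ψ holds at a world iff ψ holds at every accessible world, and \Diamond ψ holds iff ψ holds at some accessible world.
Let φ = \Diamond (r \land (r \land (\Diamond \neg r \land \Box s))). Evaluate φ at each world:
  u (successors {u, v, x, y, z, t, m, n}): φ is true.
  v (successors {u, y, z}): φ is true.
  w (successors {w, x, y, z, m, n}): φ is true.
  x (successors {u, w, x, y, z, t}): φ is true.
  y (successors {u, v, w, x, z, m, n}): φ is true.
  z (successors {u, v, w, x, y, z, t, m, n}): φ is true.
  t (successors {u, x, z, m, n}): φ is false.
  m (successors {u, w, y, z, t, m, n}): φ is true.
  n (successors {u, w, y, z, t, m}): φ is true.
Detail at u (witness):
  At u: \Diamond (r \land (r \land (\Diamond \neg r \land \Box s))) requires r \land (r \land (\Diamond \neg r \land \Box s)) at some successor in {u, v, x, y, z, t, m, n}.
    r \land (r \land (\Diamond \neg r \land \Box s)) holds at v, so \Diamond (r \land (r \land (\Diamond \neg r \land \Box s))) is true at u.
      At v: r is true, r \land (\Diamond \neg r \land \Box s) is true, so r \land (r \land (\Diamond \neg r \land \Box s)) is true.

Yes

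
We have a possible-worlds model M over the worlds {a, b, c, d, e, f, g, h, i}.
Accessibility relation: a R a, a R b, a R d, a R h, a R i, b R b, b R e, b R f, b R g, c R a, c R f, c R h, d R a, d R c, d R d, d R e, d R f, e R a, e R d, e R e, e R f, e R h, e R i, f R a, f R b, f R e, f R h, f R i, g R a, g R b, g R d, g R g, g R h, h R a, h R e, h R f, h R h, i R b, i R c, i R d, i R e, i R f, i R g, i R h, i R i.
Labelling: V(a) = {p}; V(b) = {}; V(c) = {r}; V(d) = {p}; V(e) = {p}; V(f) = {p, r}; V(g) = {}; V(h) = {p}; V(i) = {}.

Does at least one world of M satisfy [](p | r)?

Let φ = [](p | r). Evaluate φ at each world:
  a (successors {a, b, d, h, i}): φ is false.
  b (successors {b, e, f, g}): φ is false.
  c (successors {a, f, h}): φ is true.
  d (successors {a, c, d, e, f}): φ is true.
  e (successors {a, d, e, f, h, i}): φ is false.
  f (successors {a, b, e, h, i}): φ is false.
  g (successors {a, b, d, g, h}): φ is false.
  h (successors {a, e, f, h}): φ is true.
  i (successors {b, c, d, e, f, g, h, i}): φ is false.
Detail at c (witness):
  At c: [](p | r) requires p | r at every successor {a, f, h}.
    At a: p | r is true.
    At f: p | r is true.
    At h: p | r is true.
  So [](p | r) is true at c.

Yes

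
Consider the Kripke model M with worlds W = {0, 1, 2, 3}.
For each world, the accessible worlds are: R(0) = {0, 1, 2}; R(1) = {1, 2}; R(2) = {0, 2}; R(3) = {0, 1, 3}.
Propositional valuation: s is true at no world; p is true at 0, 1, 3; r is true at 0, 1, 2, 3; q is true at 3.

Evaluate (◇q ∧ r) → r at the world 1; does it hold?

Yes

At 1: ◇q ∧ r is false, r is true, so (◇q ∧ r) → r is true.
  At 1: ◇q is false, r is true, so ◇q ∧ r is false.
    At 1: ◇q requires q at some successor in {1, 2}.
      At 1: q is false.
      At 2: q is false.
    So ◇q is false at 1.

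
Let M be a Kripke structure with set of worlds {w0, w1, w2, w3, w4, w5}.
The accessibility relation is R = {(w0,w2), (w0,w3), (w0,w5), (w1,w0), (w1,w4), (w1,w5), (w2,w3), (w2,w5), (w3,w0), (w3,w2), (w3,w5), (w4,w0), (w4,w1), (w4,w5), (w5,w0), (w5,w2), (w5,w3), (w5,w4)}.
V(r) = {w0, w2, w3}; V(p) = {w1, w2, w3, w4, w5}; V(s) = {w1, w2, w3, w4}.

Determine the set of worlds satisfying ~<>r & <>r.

Let φ = ~<>r & <>r. Evaluate φ at each world:
  w0 (successors {w2, w3, w5}): φ is false.
  w1 (successors {w0, w4, w5}): φ is false.
  w2 (successors {w3, w5}): φ is false.
  w3 (successors {w0, w2, w5}): φ is false.
  w4 (successors {w0, w1, w5}): φ is false.
  w5 (successors {w0, w2, w3, w4}): φ is false.
For instance, at w0:
  At w0: ~<>r is false, <>r is true, so ~<>r & <>r is false.
    At w0: <>r is true, so ~<>r is false.
      At w0: <>r requires r at some successor in {w2, w3, w5}.
        r holds at w2, so <>r is true at w0.
    At w0: <>r requires r at some successor in {w2, w3, w5}.
      r holds at w2, so <>r is true at w0.
Satisfying worlds: none.

none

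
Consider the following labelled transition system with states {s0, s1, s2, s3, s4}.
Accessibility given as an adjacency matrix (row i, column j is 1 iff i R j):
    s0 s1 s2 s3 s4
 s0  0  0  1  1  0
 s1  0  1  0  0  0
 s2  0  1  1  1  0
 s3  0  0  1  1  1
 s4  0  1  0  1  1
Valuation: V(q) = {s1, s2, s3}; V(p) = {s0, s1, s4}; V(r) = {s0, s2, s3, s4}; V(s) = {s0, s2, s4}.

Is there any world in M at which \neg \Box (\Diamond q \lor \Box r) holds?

Let φ = \neg \Box (\Diamond q \lor \Box r). Evaluate φ at each world:
  s0 (successors {s2, s3}): φ is false.
  s1 (successors {s1}): φ is false.
  s2 (successors {s1, s2, s3}): φ is false.
  s3 (successors {s2, s3, s4}): φ is false.
  s4 (successors {s1, s3, s4}): φ is false.
For instance, at s0:
  At s0: \Box (\Diamond q \lor \Box r) is true, so \neg \Box (\Diamond q \lor \Box r) is false.
    At s0: \Box (\Diamond q \lor \Box r) requires \Diamond q \lor \Box r at every successor {s2, s3}.
      At s2: \Diamond q \lor \Box r is true.
      At s3: \Diamond q \lor \Box r is true.
    So \Box (\Diamond q \lor \Box r) is true at s0.

No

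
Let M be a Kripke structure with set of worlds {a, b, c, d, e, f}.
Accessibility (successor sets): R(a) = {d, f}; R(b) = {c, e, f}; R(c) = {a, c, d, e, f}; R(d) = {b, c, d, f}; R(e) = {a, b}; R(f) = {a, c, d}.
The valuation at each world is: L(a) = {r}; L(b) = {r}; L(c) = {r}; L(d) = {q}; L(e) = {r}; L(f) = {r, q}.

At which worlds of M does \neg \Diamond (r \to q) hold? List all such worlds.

Let φ = \neg \Diamond (r \to q). Evaluate φ at each world:
  a (successors {d, f}): φ is false.
  b (successors {c, e, f}): φ is false.
  c (successors {a, c, d, e, f}): φ is false.
  d (successors {b, c, d, f}): φ is false.
  e (successors {a, b}): φ is true.
  f (successors {a, c, d}): φ is false.
For instance, at a:
  At a: \Diamond (r \to q) is true, so \neg \Diamond (r \to q) is false.
    At a: \Diamond (r \to q) requires r \to q at some successor in {d, f}.
      r \to q holds at d, so \Diamond (r \to q) is true at a.
Satisfying worlds: {e}

e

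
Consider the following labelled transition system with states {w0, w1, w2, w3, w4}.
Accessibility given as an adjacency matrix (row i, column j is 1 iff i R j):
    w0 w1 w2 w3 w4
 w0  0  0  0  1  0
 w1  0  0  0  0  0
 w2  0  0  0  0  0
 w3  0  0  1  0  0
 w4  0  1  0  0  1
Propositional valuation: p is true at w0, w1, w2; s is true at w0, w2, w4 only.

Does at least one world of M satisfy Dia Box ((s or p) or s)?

Let φ = Dia Box ((s or p) or s). Evaluate φ at each world:
  w0 (successors {w3}): φ is true.
  w1 (successors ∅): φ is false.
  w2 (successors ∅): φ is false.
  w3 (successors {w2}): φ is true.
  w4 (successors {w1, w4}): φ is true.
Detail at w0 (witness):
  At w0: Dia Box ((s or p) or s) requires Box ((s or p) or s) at some successor in {w3}.
    Box ((s or p) or s) holds at w3, so Dia Box ((s or p) or s) is true at w0.
      At w3: Box ((s or p) or s) requires (s or p) or s at every successor {w2}.
        At w2: (s or p) or s is true.
      So Box ((s or p) or s) is true at w3.

Yes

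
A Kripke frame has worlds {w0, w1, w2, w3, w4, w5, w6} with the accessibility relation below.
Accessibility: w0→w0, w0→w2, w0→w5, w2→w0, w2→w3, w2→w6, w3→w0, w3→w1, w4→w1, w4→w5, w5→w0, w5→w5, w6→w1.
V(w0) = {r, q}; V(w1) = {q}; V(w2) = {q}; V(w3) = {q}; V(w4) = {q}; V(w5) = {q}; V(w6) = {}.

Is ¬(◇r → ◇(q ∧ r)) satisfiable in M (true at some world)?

No

Recall that ◇ψ holds at a world iff ψ holds at some accessible world.
Let φ = ¬(◇r → ◇(q ∧ r)). Evaluate φ at each world:
  w0 (successors {w0, w2, w5}): φ is false.
  w1 (successors ∅): φ is false.
  w2 (successors {w0, w3, w6}): φ is false.
  w3 (successors {w0, w1}): φ is false.
  w4 (successors {w1, w5}): φ is false.
  w5 (successors {w0, w5}): φ is false.
  w6 (successors {w1}): φ is false.
For instance, at w0:
  At w0: ◇r → ◇(q ∧ r) is true, so ¬(◇r → ◇(q ∧ r)) is false.
    At w0: ◇r is true, ◇(q ∧ r) is true, so ◇r → ◇(q ∧ r) is true.
      At w0: ◇r requires r at some successor in {w0, w2, w5}.
        r holds at w0, so ◇r is true at w0.
      At w0: ◇(q ∧ r) requires q ∧ r at some successor in {w0, w2, w5}.
        q ∧ r holds at w0, so ◇(q ∧ r) is true at w0.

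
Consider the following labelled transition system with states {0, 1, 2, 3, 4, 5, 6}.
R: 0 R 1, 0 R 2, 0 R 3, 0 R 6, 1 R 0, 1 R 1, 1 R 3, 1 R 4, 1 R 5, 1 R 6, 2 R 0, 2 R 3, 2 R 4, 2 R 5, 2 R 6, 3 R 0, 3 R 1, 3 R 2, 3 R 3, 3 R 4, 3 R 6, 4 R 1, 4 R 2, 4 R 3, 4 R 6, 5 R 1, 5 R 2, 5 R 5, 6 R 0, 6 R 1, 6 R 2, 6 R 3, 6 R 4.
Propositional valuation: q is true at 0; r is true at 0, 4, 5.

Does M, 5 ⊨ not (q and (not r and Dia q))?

Yes

At 5: q and (not r and Dia q) is false, so not (q and (not r and Dia q)) is true.
  At 5: q is false, not r and Dia q is false, so q and (not r and Dia q) is false.
    At 5: not r is false, Dia q is false, so not r and Dia q is false.
      At 5: Dia q requires q at some successor in {1, 2, 5}.
        At 1: q is false.
        At 2: q is false.
        At 5: q is false.
      So Dia q is false at 5.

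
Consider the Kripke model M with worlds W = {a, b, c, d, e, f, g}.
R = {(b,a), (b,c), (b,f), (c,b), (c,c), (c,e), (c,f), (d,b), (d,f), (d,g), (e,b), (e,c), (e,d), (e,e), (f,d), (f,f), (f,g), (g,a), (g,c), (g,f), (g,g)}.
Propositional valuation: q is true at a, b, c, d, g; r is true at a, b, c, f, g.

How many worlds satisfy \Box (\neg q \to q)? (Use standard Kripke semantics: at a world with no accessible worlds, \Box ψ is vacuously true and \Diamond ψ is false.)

Let φ = \Box (\neg q \to q). Evaluate φ at each world:
  a (successors ∅): φ is true.
  b (successors {a, c, f}): φ is false.
  c (successors {b, c, e, f}): φ is false.
  d (successors {b, f, g}): φ is false.
  e (successors {b, c, d, e}): φ is false.
  f (successors {d, f, g}): φ is false.
  g (successors {a, c, f, g}): φ is false.
For instance, at c:
  At c: \Box (\neg q \to q) requires \neg q \to q at every successor {b, c, e, f}.
    \neg q \to q fails at e, so \Box (\neg q \to q) is false at c.
Satisfying worlds: {a}

1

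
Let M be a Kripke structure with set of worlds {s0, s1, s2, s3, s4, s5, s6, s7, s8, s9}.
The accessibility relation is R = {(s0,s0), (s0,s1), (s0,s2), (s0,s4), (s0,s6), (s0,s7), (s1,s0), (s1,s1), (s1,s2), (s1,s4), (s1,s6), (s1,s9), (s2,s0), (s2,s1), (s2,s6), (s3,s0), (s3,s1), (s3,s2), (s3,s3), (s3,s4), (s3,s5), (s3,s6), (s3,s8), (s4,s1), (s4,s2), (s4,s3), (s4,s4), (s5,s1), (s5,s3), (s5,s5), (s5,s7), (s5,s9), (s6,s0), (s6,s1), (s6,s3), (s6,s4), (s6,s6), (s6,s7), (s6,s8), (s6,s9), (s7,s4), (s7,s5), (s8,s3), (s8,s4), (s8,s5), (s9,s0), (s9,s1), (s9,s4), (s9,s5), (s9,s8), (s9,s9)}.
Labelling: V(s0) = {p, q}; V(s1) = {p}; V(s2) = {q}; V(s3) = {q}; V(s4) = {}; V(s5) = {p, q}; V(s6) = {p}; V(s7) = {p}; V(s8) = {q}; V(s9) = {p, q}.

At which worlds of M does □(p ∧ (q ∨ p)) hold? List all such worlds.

Recall that □ψ holds at a world iff ψ holds at every accessible world, and ◇ψ holds iff ψ holds at some accessible world.
Let φ = □(p ∧ (q ∨ p)). Evaluate φ at each world:
  s0 (successors {s0, s1, s2, s4, s6, s7}): φ is false.
  s1 (successors {s0, s1, s2, s4, s6, s9}): φ is false.
  s2 (successors {s0, s1, s6}): φ is true.
  s3 (successors {s0, s1, s2, s3, s4, s5, s6, s8}): φ is false.
  s4 (successors {s1, s2, s3, s4}): φ is false.
  s5 (successors {s1, s3, s5, s7, s9}): φ is false.
  s6 (successors {s0, s1, s3, s4, s6, s7, s8, s9}): φ is false.
  s7 (successors {s4, s5}): φ is false.
  s8 (successors {s3, s4, s5}): φ is false.
  s9 (successors {s0, s1, s4, s5, s8, s9}): φ is false.
For instance, at s4:
  At s4: □(p ∧ (q ∨ p)) requires p ∧ (q ∨ p) at every successor {s1, s2, s3, s4}.
    p ∧ (q ∨ p) fails at s2, so □(p ∧ (q ∨ p)) is false at s4.
Satisfying worlds: {s2}

s2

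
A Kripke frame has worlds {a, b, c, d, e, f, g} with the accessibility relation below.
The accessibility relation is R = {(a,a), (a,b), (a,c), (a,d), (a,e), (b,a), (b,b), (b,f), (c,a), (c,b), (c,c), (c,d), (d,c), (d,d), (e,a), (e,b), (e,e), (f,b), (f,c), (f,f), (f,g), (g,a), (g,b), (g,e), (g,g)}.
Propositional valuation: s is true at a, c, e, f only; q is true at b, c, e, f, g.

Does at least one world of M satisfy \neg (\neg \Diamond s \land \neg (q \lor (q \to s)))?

Let φ = \neg (\neg \Diamond s \land \neg (q \lor (q \to s))). Evaluate φ at each world:
  a (successors {a, b, c, d, e}): φ is true.
  b (successors {a, b, f}): φ is true.
  c (successors {a, b, c, d}): φ is true.
  d (successors {c, d}): φ is true.
  e (successors {a, b, e}): φ is true.
  f (successors {b, c, f, g}): φ is true.
  g (successors {a, b, e, g}): φ is true.
Detail at a (witness):
  At a: \neg \Diamond s \land \neg (q \lor (q \to s)) is false, so \neg (\neg \Diamond s \land \neg (q \lor (q \to s))) is true.
    At a: \neg \Diamond s is false, \neg (q \lor (q \to s)) is false, so \neg \Diamond s \land \neg (q \lor (q \to s)) is false.
      At a: \Diamond s is true, so \neg \Diamond s is false.

Yes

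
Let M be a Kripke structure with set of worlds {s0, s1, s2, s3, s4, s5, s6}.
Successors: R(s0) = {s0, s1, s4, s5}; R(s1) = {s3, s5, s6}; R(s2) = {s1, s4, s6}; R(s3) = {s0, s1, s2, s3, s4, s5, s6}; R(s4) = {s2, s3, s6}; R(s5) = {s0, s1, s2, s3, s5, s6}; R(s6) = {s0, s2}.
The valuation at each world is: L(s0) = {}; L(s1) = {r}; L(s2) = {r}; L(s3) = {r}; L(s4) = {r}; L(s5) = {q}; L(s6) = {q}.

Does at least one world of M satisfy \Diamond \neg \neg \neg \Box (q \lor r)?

Let φ = \Diamond \neg \neg \neg \Box (q \lor r). Evaluate φ at each world:
  s0 (successors {s0, s1, s4, s5}): φ is true.
  s1 (successors {s3, s5, s6}): φ is true.
  s2 (successors {s1, s4, s6}): φ is true.
  s3 (successors {s0, s1, s2, s3, s4, s5, s6}): φ is true.
  s4 (successors {s2, s3, s6}): φ is true.
  s5 (successors {s0, s1, s2, s3, s5, s6}): φ is true.
  s6 (successors {s0, s2}): φ is true.
Detail at s0 (witness):
  At s0: \Diamond \neg \neg \neg \Box (q \lor r) requires \neg \neg \neg \Box (q \lor r) at some successor in {s0, s1, s4, s5}.
    \neg \neg \neg \Box (q \lor r) holds at s0, so \Diamond \neg \neg \neg \Box (q \lor r) is true at s0.
      At s0: \neg \neg \Box (q \lor r) is false, so \neg \neg \neg \Box (q \lor r) is true.

Yes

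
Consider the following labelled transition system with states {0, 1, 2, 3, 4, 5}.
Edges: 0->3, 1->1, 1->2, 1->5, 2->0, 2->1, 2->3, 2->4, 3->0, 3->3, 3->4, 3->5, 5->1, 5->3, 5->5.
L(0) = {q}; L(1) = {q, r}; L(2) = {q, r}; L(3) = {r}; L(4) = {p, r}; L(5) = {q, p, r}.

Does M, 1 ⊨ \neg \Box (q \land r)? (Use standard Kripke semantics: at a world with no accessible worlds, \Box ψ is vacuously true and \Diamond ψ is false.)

At 1: \Box (q \land r) is true, so \neg \Box (q \land r) is false.
  At 1: \Box (q \land r) requires q \land r at every successor {1, 2, 5}.
    At 1: q \land r is true.
    At 2: q \land r is true.
    At 5: q \land r is true.
  So \Box (q \land r) is true at 1.

No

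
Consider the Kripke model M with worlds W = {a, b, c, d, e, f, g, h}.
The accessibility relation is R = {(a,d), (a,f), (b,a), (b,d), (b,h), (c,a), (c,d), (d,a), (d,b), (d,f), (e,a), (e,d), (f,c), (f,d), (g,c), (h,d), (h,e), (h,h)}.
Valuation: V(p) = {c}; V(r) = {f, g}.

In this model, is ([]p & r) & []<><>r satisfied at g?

Yes

At g: []p & r is true, []<><>r is true, so ([]p & r) & []<><>r is true.
  At g: []p is true, r is true, so []p & r is true.
    At g: []p requires p at every successor {c}.
      At c: p is true.
    So []p is true at g.
  At g: []<><>r requires <><>r at every successor {c}.
      At c: <><>r requires <>r at some successor in {a, d}.
        <>r holds at a, so <><>r is true at c.
  So []<><>r is true at g.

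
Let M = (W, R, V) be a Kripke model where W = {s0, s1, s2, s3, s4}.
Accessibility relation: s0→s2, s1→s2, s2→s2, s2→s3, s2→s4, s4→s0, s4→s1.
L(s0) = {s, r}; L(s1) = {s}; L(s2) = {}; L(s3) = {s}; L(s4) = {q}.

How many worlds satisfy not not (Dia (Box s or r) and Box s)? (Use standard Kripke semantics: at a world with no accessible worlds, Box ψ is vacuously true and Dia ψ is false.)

1

Let φ = not not (Dia (Box s or r) and Box s). Evaluate φ at each world:
  s0 (successors {s2}): φ is false.
  s1 (successors {s2}): φ is false.
  s2 (successors {s2, s3, s4}): φ is false.
  s3 (successors ∅): φ is false.
  s4 (successors {s0, s1}): φ is true.
For instance, at s0:
  At s0: not (Dia (Box s or r) and Box s) is true, so not not (Dia (Box s or r) and Box s) is false.
    At s0: Dia (Box s or r) and Box s is false, so not (Dia (Box s or r) and Box s) is true.
      At s0: Dia (Box s or r) is false, Box s is false, so Dia (Box s or r) and Box s is false.
Satisfying worlds: {s4}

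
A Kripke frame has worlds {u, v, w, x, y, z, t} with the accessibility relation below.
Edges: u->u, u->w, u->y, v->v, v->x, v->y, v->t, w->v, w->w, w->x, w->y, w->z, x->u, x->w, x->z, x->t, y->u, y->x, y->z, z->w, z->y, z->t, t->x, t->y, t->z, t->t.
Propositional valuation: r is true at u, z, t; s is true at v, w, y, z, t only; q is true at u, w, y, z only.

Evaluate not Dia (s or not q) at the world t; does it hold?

No

Recall that Dia ψ holds at a world iff ψ holds at some accessible world.
At t: Dia (s or not q) is true, so not Dia (s or not q) is false.
  At t: Dia (s or not q) requires s or not q at some successor in {x, y, z, t}.
    s or not q holds at x, so Dia (s or not q) is true at t.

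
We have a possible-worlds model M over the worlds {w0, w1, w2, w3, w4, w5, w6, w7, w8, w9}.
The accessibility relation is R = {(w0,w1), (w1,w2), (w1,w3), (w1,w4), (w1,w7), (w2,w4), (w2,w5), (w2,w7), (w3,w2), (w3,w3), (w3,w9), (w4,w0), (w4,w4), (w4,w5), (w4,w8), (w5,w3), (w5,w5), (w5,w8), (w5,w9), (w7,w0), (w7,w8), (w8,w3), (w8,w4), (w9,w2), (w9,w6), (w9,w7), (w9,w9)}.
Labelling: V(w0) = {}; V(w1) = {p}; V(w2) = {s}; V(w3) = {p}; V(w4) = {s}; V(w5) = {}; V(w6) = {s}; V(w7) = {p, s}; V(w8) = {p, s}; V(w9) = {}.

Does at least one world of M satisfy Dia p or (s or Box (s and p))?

Let φ = Dia p or (s or Box (s and p)). Evaluate φ at each world:
  w0 (successors {w1}): φ is true.
  w1 (successors {w2, w3, w4, w7}): φ is true.
  w2 (successors {w4, w5, w7}): φ is true.
  w3 (successors {w2, w3, w9}): φ is true.
  w4 (successors {w0, w4, w5, w8}): φ is true.
  w5 (successors {w3, w5, w8, w9}): φ is true.
  w6 (successors ∅): φ is true.
  w7 (successors {w0, w8}): φ is true.
  w8 (successors {w3, w4}): φ is true.
  w9 (successors {w2, w6, w7, w9}): φ is true.
Detail at w0 (witness):
  At w0: Dia p is true, s or Box (s and p) is false, so Dia p or (s or Box (s and p)) is true.
    At w0: Dia p requires p at some successor in {w1}.
      p holds at w1, so Dia p is true at w0.
    At w0: s is false, Box (s and p) is false, so s or Box (s and p) is false.
      At w0: Box (s and p) requires s and p at every successor {w1}.
        s and p fails at w1, so Box (s and p) is false at w0.

Yes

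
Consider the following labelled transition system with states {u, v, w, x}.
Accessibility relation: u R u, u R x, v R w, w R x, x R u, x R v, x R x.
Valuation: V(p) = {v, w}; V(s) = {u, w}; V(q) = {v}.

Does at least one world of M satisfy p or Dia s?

Let φ = p or Dia s. Evaluate φ at each world:
  u (successors {u, x}): φ is true.
  v (successors {w}): φ is true.
  w (successors {x}): φ is true.
  x (successors {u, v, x}): φ is true.
Detail at u (witness):
  At u: p is false, Dia s is true, so p or Dia s is true.
    At u: Dia s requires s at some successor in {u, x}.
      s holds at u, so Dia s is true at u.

Yes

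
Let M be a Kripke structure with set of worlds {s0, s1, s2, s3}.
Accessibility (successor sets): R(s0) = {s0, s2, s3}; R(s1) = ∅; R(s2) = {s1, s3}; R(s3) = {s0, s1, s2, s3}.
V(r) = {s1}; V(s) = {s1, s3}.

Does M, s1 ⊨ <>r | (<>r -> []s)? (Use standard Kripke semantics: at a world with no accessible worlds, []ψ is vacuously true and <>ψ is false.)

Yes

Recall that []ψ holds at a world iff ψ holds at every accessible world, and <>ψ holds iff ψ holds at some accessible world.
At s1: <>r is false, <>r -> []s is true, so <>r | (<>r -> []s) is true.
  At s1: no accessible worlds, so <>r is false.
  At s1: <>r is false, []s is true, so <>r -> []s is true.
    At s1: no accessible worlds, so <>r is false.
    At s1: no accessible worlds, so []s holds vacuously.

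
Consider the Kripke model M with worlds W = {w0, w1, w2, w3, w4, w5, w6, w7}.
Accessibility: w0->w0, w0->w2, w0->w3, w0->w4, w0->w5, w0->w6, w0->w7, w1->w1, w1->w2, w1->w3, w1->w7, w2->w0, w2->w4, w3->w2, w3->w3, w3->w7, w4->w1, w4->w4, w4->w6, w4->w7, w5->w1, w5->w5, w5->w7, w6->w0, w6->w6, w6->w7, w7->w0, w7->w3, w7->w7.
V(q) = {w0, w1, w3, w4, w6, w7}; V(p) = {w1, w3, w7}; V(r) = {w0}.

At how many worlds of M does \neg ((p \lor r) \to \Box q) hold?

3

Recall that \Box ψ holds at a world iff ψ holds at every accessible world, and \Diamond ψ holds iff ψ holds at some accessible world.
Let φ = \neg ((p \lor r) \to \Box q). Evaluate φ at each world:
  w0 (successors {w0, w2, w3, w4, w5, w6, w7}): φ is true.
  w1 (successors {w1, w2, w3, w7}): φ is true.
  w2 (successors {w0, w4}): φ is false.
  w3 (successors {w2, w3, w7}): φ is true.
  w4 (successors {w1, w4, w6, w7}): φ is false.
  w5 (successors {w1, w5, w7}): φ is false.
  w6 (successors {w0, w6, w7}): φ is false.
  w7 (successors {w0, w3, w7}): φ is false.
For instance, at w2:
  At w2: (p \lor r) \to \Box q is true, so \neg ((p \lor r) \to \Box q) is false.
    At w2: p \lor r is false, \Box q is true, so (p \lor r) \to \Box q is true.
      At w2: \Box q requires q at every successor {w0, w4}.
        At w0: q is true.
        At w4: q is true.
      So \Box q is true at w2.
Satisfying worlds: {w0, w1, w3}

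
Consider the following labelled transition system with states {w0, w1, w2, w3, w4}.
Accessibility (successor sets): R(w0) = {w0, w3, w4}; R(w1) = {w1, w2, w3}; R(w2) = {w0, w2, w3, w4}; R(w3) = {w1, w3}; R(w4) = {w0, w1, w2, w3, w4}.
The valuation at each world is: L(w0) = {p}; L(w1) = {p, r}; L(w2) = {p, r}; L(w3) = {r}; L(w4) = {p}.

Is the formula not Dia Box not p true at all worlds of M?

Let φ = not Dia Box not p. Evaluate φ at each world:
  w0 (successors {w0, w3, w4}): φ is true.
  w1 (successors {w1, w2, w3}): φ is true.
  w2 (successors {w0, w2, w3, w4}): φ is true.
  w3 (successors {w1, w3}): φ is true.
  w4 (successors {w0, w1, w2, w3, w4}): φ is true.
For instance, at w0:
  At w0: Dia Box not p is false, so not Dia Box not p is true.
    At w0: Dia Box not p requires Box not p at some successor in {w0, w3, w4}.
      At w0: Box not p is false.
      At w3: Box not p is false.
      At w4: Box not p is false.
    So Dia Box not p is false at w0.

Yes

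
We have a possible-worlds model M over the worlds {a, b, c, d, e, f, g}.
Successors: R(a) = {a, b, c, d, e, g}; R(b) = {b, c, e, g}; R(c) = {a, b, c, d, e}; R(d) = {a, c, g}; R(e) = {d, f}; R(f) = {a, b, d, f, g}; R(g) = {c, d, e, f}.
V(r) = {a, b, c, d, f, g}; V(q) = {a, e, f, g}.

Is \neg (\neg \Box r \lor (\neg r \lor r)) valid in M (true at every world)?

No

Let φ = \neg (\neg \Box r \lor (\neg r \lor r)). Evaluate φ at each world:
  a (successors {a, b, c, d, e, g}): φ is false.
  b (successors {b, c, e, g}): φ is false.
  c (successors {a, b, c, d, e}): φ is false.
  d (successors {a, c, g}): φ is false.
  e (successors {d, f}): φ is false.
  f (successors {a, b, d, f, g}): φ is false.
  g (successors {c, d, e, f}): φ is false.
Detail at a (counterexample):
  At a: \neg \Box r \lor (\neg r \lor r) is true, so \neg (\neg \Box r \lor (\neg r \lor r)) is false.
    At a: \neg \Box r is true, \neg r \lor r is true, so \neg \Box r \lor (\neg r \lor r) is true.
      At a: \Box r is false, so \neg \Box r is true.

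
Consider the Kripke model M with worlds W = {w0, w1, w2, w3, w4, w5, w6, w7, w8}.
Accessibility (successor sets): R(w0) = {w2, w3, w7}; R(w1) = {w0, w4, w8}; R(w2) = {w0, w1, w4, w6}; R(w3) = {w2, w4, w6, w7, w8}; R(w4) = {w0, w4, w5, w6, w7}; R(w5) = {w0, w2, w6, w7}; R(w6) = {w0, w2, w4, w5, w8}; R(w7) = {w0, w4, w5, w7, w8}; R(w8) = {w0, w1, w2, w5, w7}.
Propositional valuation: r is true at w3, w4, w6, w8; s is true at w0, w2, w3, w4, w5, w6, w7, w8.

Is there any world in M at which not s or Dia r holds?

Yes

Recall that Dia ψ holds at a world iff ψ holds at some accessible world.
Let φ = not s or Dia r. Evaluate φ at each world:
  w0 (successors {w2, w3, w7}): φ is true.
  w1 (successors {w0, w4, w8}): φ is true.
  w2 (successors {w0, w1, w4, w6}): φ is true.
  w3 (successors {w2, w4, w6, w7, w8}): φ is true.
  w4 (successors {w0, w4, w5, w6, w7}): φ is true.
  w5 (successors {w0, w2, w6, w7}): φ is true.
  w6 (successors {w0, w2, w4, w5, w8}): φ is true.
  w7 (successors {w0, w4, w5, w7, w8}): φ is true.
  w8 (successors {w0, w1, w2, w5, w7}): φ is false.
Detail at w0 (witness):
  At w0: not s is false, Dia r is true, so not s or Dia r is true.
    At w0: Dia r requires r at some successor in {w2, w3, w7}.
      r holds at w3, so Dia r is true at w0.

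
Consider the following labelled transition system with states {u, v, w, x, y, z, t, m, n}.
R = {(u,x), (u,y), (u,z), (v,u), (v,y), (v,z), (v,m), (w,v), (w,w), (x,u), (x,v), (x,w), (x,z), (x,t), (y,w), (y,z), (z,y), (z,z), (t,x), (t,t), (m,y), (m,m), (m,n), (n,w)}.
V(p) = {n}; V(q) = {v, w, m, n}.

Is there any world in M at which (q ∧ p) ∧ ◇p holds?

Recall that ◇ψ holds at a world iff ψ holds at some accessible world.
Let φ = (q ∧ p) ∧ ◇p. Evaluate φ at each world:
  u (successors {x, y, z}): φ is false.
  v (successors {u, y, z, m}): φ is false.
  w (successors {v, w}): φ is false.
  x (successors {u, v, w, z, t}): φ is false.
  y (successors {w, z}): φ is false.
  z (successors {y, z}): φ is false.
  t (successors {x, t}): φ is false.
  m (successors {y, m, n}): φ is false.
  n (successors {w}): φ is false.
For instance, at y:
  At y: q ∧ p is false, ◇p is false, so (q ∧ p) ∧ ◇p is false.
    At y: ◇p requires p at some successor in {w, z}.
      At w: p is false.
      At z: p is false.
    So ◇p is false at y.

No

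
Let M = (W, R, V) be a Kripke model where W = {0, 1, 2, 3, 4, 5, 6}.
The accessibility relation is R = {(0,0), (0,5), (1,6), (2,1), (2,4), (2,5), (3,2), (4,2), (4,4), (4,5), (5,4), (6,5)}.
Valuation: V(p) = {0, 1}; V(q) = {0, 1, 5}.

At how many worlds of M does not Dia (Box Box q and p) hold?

Let φ = not Dia (Box Box q and p). Evaluate φ at each world:
  0 (successors {0, 5}): φ is true.
  1 (successors {6}): φ is true.
  2 (successors {1, 4, 5}): φ is false.
  3 (successors {2}): φ is true.
  4 (successors {2, 4, 5}): φ is true.
  5 (successors {4}): φ is true.
  6 (successors {5}): φ is true.
For instance, at 6:
  At 6: Dia (Box Box q and p) is false, so not Dia (Box Box q and p) is true.
    At 6: Dia (Box Box q and p) requires Box Box q and p at some successor in {5}.
      At 5: Box Box q and p is false.
    So Dia (Box Box q and p) is false at 6.
Satisfying worlds: {0, 1, 3, 4, 5, 6}

6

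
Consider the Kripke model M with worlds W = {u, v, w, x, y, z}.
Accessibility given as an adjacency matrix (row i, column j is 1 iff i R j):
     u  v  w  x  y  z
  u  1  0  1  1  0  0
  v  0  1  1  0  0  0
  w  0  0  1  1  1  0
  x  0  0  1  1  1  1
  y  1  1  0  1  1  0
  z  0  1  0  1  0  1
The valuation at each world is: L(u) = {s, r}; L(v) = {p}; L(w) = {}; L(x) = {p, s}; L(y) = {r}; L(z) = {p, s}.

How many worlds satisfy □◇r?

2

Recall that □ψ holds at a world iff ψ holds at every accessible world, and ◇ψ holds iff ψ holds at some accessible world.
Let φ = □◇r. Evaluate φ at each world:
  u (successors {u, w, x}): φ is true.
  v (successors {v, w}): φ is false.
  w (successors {w, x, y}): φ is true.
  x (successors {w, x, y, z}): φ is false.
  y (successors {u, v, x, y}): φ is false.
  z (successors {v, x, z}): φ is false.
For instance, at x:
  At x: □◇r requires ◇r at every successor {w, x, y, z}.
    ◇r fails at z, so □◇r is false at x.
      At z: ◇r requires r at some successor in {v, x, z}.
        At v: r is false.
        At x: r is false.
        At z: r is false.
      So ◇r is false at z.
Satisfying worlds: {u, w}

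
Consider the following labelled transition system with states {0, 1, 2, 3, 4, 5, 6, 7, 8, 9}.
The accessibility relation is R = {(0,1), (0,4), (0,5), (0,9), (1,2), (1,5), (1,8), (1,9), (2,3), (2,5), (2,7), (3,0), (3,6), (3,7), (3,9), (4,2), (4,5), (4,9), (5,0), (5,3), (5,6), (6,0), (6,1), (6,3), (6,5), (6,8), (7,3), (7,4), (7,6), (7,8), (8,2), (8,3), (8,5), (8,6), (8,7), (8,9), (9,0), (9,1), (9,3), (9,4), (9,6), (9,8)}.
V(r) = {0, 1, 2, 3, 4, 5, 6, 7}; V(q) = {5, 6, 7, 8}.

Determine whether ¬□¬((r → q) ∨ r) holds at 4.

Yes

At 4: □¬((r → q) ∨ r) is false, so ¬□¬((r → q) ∨ r) is true.
  At 4: □¬((r → q) ∨ r) requires ¬((r → q) ∨ r) at every successor {2, 5, 9}.
    ¬((r → q) ∨ r) fails at 2, so □¬((r → q) ∨ r) is false at 4.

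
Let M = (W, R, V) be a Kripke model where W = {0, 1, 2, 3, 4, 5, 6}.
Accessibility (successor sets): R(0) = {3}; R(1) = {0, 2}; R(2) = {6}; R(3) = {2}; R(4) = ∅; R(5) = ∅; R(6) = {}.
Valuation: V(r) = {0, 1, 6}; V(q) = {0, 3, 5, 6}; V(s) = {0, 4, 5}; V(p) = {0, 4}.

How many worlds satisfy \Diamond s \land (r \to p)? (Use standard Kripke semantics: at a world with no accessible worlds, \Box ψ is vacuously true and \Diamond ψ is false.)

0

Let φ = \Diamond s \land (r \to p). Evaluate φ at each world:
  0 (successors {3}): φ is false.
  1 (successors {0, 2}): φ is false.
  2 (successors {6}): φ is false.
  3 (successors {2}): φ is false.
  4 (successors ∅): φ is false.
  5 (successors ∅): φ is false.
  6 (successors ∅): φ is false.
For instance, at 0:
  At 0: \Diamond s is false, r \to p is true, so \Diamond s \land (r \to p) is false.
    At 0: \Diamond s requires s at some successor in {3}.
      At 3: s is false.
    So \Diamond s is false at 0.
Satisfying worlds: none.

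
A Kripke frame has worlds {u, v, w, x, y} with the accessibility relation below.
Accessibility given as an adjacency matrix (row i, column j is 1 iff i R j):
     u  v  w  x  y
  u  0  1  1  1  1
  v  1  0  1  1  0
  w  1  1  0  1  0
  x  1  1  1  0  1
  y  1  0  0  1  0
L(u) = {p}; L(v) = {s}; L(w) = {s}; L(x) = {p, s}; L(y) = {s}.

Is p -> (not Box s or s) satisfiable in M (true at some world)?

Yes

Recall that Box ψ holds at a world iff ψ holds at every accessible world, and Dia ψ holds iff ψ holds at some accessible world.
Let φ = p -> (not Box s or s). Evaluate φ at each world:
  u (successors {v, w, x, y}): φ is false.
  v (successors {u, w, x}): φ is true.
  w (successors {u, v, x}): φ is true.
  x (successors {u, v, w, y}): φ is true.
  y (successors {u, x}): φ is true.
Detail at v (witness):
  At v: p is false, not Box s or s is true, so p -> (not Box s or s) is true.
    At v: not Box s is true, s is true, so not Box s or s is true.
      At v: Box s is false, so not Box s is true.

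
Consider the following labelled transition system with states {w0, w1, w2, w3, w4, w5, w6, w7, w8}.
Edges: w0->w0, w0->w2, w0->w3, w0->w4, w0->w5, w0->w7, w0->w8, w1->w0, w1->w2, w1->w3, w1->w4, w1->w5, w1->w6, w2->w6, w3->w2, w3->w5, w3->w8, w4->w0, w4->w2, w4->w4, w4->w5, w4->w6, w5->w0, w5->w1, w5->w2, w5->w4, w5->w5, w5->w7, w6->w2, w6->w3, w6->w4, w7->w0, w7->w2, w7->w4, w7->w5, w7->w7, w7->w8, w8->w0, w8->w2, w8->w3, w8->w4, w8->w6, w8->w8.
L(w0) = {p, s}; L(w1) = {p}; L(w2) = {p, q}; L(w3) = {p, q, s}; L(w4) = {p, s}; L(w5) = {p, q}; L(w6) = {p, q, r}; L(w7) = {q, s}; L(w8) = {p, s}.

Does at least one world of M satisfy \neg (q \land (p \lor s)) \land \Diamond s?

Yes

Recall that \Diamond ψ holds at a world iff ψ holds at some accessible world.
Let φ = \neg (q \land (p \lor s)) \land \Diamond s. Evaluate φ at each world:
  w0 (successors {w0, w2, w3, w4, w5, w7, w8}): φ is true.
  w1 (successors {w0, w2, w3, w4, w5, w6}): φ is true.
  w2 (successors {w6}): φ is false.
  w3 (successors {w2, w5, w8}): φ is false.
  w4 (successors {w0, w2, w4, w5, w6}): φ is true.
  w5 (successors {w0, w1, w2, w4, w5, w7}): φ is false.
  w6 (successors {w2, w3, w4}): φ is false.
  w7 (successors {w0, w2, w4, w5, w7, w8}): φ is false.
  w8 (successors {w0, w2, w3, w4, w6, w8}): φ is true.
Detail at w0 (witness):
  At w0: \neg (q \land (p \lor s)) is true, \Diamond s is true, so \neg (q \land (p \lor s)) \land \Diamond s is true.
    At w0: \Diamond s requires s at some successor in {w0, w2, w3, w4, w5, w7, w8}.
      s holds at w0, so \Diamond s is true at w0.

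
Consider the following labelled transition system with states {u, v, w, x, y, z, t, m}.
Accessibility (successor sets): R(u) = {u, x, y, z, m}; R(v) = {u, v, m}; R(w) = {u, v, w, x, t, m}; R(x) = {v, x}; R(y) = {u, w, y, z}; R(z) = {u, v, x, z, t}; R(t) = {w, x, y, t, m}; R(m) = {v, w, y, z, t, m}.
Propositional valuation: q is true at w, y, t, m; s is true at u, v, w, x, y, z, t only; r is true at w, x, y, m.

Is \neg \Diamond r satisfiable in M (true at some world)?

Let φ = \neg \Diamond r. Evaluate φ at each world:
  u (successors {u, x, y, z, m}): φ is false.
  v (successors {u, v, m}): φ is false.
  w (successors {u, v, w, x, t, m}): φ is false.
  x (successors {v, x}): φ is false.
  y (successors {u, w, y, z}): φ is false.
  z (successors {u, v, x, z, t}): φ is false.
  t (successors {w, x, y, t, m}): φ is false.
  m (successors {v, w, y, z, t, m}): φ is false.
For instance, at v:
  At v: \Diamond r is true, so \neg \Diamond r is false.
    At v: \Diamond r requires r at some successor in {u, v, m}.
      r holds at m, so \Diamond r is true at v.

No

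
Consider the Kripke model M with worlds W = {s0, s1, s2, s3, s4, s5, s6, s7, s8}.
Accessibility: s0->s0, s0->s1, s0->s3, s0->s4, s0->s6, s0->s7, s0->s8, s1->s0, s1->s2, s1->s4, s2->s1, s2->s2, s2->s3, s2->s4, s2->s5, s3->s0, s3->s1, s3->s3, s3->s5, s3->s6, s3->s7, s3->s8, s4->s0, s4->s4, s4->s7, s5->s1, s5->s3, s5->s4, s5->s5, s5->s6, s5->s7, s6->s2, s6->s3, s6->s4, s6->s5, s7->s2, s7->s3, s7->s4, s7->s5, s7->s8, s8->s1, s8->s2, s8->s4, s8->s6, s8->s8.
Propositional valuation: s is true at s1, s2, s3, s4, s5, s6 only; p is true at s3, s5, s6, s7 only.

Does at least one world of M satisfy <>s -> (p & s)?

Yes

Let φ = <>s -> (p & s). Evaluate φ at each world:
  s0 (successors {s0, s1, s3, s4, s6, s7, s8}): φ is false.
  s1 (successors {s0, s2, s4}): φ is false.
  s2 (successors {s1, s2, s3, s4, s5}): φ is false.
  s3 (successors {s0, s1, s3, s5, s6, s7, s8}): φ is true.
  s4 (successors {s0, s4, s7}): φ is false.
  s5 (successors {s1, s3, s4, s5, s6, s7}): φ is true.
  s6 (successors {s2, s3, s4, s5}): φ is true.
  s7 (successors {s2, s3, s4, s5, s8}): φ is false.
  s8 (successors {s1, s2, s4, s6, s8}): φ is false.
Detail at s3 (witness):
  At s3: <>s is true, p & s is true, so <>s -> (p & s) is true.
    At s3: <>s requires s at some successor in {s0, s1, s3, s5, s6, s7, s8}.
      s holds at s1, so <>s is true at s3.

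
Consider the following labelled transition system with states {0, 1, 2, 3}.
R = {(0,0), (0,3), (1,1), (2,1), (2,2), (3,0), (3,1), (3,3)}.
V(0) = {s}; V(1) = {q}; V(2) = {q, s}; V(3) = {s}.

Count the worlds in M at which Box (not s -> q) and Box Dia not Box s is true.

Let φ = Box (not s -> q) and Box Dia not Box s. Evaluate φ at each world:
  0 (successors {0, 3}): φ is true.
  1 (successors {1}): φ is true.
  2 (successors {1, 2}): φ is true.
  3 (successors {0, 1, 3}): φ is true.
For instance, at 1:
  At 1: Box (not s -> q) is true, Box Dia not Box s is true, so Box (not s -> q) and Box Dia not Box s is true.
    At 1: Box (not s -> q) requires not s -> q at every successor {1}.
      At 1: not s -> q is true.
    So Box (not s -> q) is true at 1.
    At 1: Box Dia not Box s requires Dia not Box s at every successor {1}.
      At 1: Dia not Box s is true.
    So Box Dia not Box s is true at 1.
Satisfying worlds: {0, 1, 2, 3}

4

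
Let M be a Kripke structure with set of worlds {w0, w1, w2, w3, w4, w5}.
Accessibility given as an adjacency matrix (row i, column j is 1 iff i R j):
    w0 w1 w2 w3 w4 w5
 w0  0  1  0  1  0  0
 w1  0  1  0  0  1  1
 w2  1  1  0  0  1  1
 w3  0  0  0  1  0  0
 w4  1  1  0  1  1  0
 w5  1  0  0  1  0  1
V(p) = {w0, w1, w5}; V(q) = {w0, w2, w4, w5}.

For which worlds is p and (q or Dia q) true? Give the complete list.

Let φ = p and (q or Dia q). Evaluate φ at each world:
  w0 (successors {w1, w3}): φ is true.
  w1 (successors {w1, w4, w5}): φ is true.
  w2 (successors {w0, w1, w4, w5}): φ is false.
  w3 (successors {w3}): φ is false.
  w4 (successors {w0, w1, w3, w4}): φ is false.
  w5 (successors {w0, w3, w5}): φ is true.
For instance, at w5:
  At w5: p is true, q or Dia q is true, so p and (q or Dia q) is true.
    At w5: q is true, Dia q is true, so q or Dia q is true.
      At w5: Dia q requires q at some successor in {w0, w3, w5}.
        q holds at w0, so Dia q is true at w5.
Satisfying worlds: {w0, w1, w5}

w0, w1, w5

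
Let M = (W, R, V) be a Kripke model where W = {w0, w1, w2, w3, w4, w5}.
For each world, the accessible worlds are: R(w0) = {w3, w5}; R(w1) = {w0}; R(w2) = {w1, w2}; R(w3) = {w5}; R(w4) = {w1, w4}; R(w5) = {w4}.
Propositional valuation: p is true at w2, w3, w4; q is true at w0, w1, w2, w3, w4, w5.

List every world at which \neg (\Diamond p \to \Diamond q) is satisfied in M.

Let φ = \neg (\Diamond p \to \Diamond q). Evaluate φ at each world:
  w0 (successors {w3, w5}): φ is false.
  w1 (successors {w0}): φ is false.
  w2 (successors {w1, w2}): φ is false.
  w3 (successors {w5}): φ is false.
  w4 (successors {w1, w4}): φ is false.
  w5 (successors {w4}): φ is false.
For instance, at w4:
  At w4: \Diamond p \to \Diamond q is true, so \neg (\Diamond p \to \Diamond q) is false.
    At w4: \Diamond p is true, \Diamond q is true, so \Diamond p \to \Diamond q is true.
      At w4: \Diamond p requires p at some successor in {w1, w4}.
        p holds at w4, so \Diamond p is true at w4.
      At w4: \Diamond q requires q at some successor in {w1, w4}.
        q holds at w1, so \Diamond q is true at w4.
Satisfying worlds: none.

none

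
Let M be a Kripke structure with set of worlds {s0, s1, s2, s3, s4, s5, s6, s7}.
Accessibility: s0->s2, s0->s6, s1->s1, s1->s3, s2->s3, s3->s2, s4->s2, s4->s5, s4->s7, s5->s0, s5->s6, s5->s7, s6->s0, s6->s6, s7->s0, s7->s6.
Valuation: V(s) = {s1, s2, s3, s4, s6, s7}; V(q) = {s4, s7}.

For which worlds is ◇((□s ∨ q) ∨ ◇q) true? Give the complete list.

Recall that □ψ holds at a world iff ψ holds at every accessible world, and ◇ψ holds iff ψ holds at some accessible world.
Let φ = ◇((□s ∨ q) ∨ ◇q). Evaluate φ at each world:
  s0 (successors {s2, s6}): φ is true.
  s1 (successors {s1, s3}): φ is true.
  s2 (successors {s3}): φ is true.
  s3 (successors {s2}): φ is true.
  s4 (successors {s2, s5, s7}): φ is true.
  s5 (successors {s0, s6, s7}): φ is true.
  s6 (successors {s0, s6}): φ is true.
  s7 (successors {s0, s6}): φ is true.
For instance, at s5:
  At s5: ◇((□s ∨ q) ∨ ◇q) requires (□s ∨ q) ∨ ◇q at some successor in {s0, s6, s7}.
    (□s ∨ q) ∨ ◇q holds at s0, so ◇((□s ∨ q) ∨ ◇q) is true at s5.
      At s0: □s ∨ q is true, ◇q is false, so (□s ∨ q) ∨ ◇q is true.
Satisfying worlds: {s0, s1, s2, s3, s4, s5, s6, s7}

s0, s1, s2, s3, s4, s5, s6, s7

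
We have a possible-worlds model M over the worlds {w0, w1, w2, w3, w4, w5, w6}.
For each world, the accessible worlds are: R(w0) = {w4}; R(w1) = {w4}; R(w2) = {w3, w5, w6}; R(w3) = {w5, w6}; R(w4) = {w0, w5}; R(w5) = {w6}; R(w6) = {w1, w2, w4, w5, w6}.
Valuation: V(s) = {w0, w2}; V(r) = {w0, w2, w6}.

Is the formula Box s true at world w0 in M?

No

At w0: Box s requires s at every successor {w4}.
  s fails at w4, so Box s is false at w0.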